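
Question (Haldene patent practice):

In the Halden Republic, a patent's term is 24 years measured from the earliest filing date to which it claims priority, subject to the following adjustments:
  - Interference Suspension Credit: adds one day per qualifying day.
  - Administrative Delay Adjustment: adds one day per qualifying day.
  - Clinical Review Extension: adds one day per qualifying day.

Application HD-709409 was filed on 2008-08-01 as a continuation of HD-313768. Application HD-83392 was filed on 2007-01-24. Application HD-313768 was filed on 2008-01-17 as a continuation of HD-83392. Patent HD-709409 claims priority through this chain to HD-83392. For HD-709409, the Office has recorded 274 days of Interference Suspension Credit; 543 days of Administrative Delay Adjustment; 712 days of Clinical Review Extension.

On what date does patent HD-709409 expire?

April 2, 2035

Earliest priority filing: 24 January 2007.
Base term: 24 January 2007 + 24 years → 24 January 2031.
Interference Suspension Credit: +274 days → 25 October 2031.
Administrative Delay Adjustment: +543 days → 20 April 2033.
Clinical Review Extension: +712 days → 2 April 2035.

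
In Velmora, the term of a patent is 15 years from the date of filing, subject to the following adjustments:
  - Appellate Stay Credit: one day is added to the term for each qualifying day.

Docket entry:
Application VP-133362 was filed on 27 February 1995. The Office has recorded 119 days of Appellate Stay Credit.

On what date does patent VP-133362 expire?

Base term: filing date + 15 years → 27 February 2010.
Appellate Stay Credit: +119 days → 26 June 2010.

June 26, 2010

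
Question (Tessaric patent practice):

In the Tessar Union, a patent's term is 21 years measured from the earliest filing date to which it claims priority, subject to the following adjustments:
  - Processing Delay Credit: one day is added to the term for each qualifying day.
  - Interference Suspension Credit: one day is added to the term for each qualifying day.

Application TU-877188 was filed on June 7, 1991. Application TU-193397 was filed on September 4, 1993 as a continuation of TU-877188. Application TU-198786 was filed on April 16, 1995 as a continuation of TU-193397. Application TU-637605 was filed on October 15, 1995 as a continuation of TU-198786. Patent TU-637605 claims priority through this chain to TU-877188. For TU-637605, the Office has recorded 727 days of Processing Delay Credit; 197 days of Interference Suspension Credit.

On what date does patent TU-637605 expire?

2014-12-18

Earliest priority filing: 7 June 1991.
Base term: 7 June 1991 + 21 years → 7 June 2012.
Processing Delay Credit: +727 days → 4 June 2014.
Interference Suspension Credit: +197 days → 18 December 2014.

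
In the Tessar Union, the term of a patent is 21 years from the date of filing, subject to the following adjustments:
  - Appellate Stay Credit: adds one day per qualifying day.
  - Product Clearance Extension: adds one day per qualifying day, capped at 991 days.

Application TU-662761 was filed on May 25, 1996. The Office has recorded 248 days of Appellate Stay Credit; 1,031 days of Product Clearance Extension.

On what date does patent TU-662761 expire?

2020-10-15

Base term: filing date + 21 years → 25 May 2017.
Appellate Stay Credit: +248 days → 28 January 2018.
Product Clearance Extension: 1031 days claimed exceeds the 991-day cap, so +991 days → 15 October 2020.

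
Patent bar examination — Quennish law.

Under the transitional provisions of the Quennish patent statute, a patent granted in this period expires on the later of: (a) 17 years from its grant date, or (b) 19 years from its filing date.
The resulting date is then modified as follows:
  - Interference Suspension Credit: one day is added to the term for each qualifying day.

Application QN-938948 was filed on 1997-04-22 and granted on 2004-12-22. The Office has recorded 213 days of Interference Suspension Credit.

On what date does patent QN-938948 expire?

July 23, 2022

(a) grant + 17 years → 22 December 2021.
(b) filing + 19 years → 22 April 2016.
Later of the two: 22 December 2021.
Interference Suspension Credit: +213 days → 23 July 2022.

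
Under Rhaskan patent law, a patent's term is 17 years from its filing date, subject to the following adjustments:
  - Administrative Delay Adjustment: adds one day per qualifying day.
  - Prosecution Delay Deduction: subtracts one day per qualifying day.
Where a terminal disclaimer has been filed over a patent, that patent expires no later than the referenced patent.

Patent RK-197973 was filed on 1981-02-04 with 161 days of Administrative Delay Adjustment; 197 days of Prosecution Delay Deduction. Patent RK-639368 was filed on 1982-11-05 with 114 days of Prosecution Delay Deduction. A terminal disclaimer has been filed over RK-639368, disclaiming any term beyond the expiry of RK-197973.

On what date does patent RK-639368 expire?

1997-12-30

Natural term of RK-639368:
  Base: filing + 17 years → 5 November 1999.
  Prosecution Delay Deduction: −114 days → 14 July 1999.
Expiry of referenced patent RK-197973:
  Base: filing + 17 years → 4 February 1998.
  Administrative Delay Adjustment: +161 days → 15 July 1998.
  Prosecution Delay Deduction: −197 days → 30 December 1997.
Terminal disclaimer: RK-639368 expires on the earlier of 14 July 1999 and 30 December 1997.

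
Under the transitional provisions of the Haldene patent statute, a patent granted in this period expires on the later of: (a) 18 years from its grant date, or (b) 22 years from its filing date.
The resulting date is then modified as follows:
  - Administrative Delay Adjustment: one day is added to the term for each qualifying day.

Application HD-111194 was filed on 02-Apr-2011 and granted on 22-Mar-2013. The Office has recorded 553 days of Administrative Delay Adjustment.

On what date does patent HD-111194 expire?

2034-10-07

(a) grant + 18 years → 22 March 2031.
(b) filing + 22 years → 2 April 2033.
Later of the two: 2 April 2033.
Administrative Delay Adjustment: +553 days → 7 October 2034.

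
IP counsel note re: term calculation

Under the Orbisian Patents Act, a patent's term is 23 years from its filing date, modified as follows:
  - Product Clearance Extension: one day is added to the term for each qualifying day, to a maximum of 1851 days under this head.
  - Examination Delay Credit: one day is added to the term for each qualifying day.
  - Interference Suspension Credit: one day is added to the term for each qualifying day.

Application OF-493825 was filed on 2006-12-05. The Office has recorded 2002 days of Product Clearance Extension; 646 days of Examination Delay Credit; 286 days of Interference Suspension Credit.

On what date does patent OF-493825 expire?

Base term: filing date + 23 years → 5 December 2029.
Product Clearance Extension: 2002 days claimed exceeds the 1851-day cap, so +1851 days → 30 December 2034.
Examination Delay Credit: +646 days → 6 October 2036.
Interference Suspension Credit: +286 days → 19 July 2037.

2037-07-19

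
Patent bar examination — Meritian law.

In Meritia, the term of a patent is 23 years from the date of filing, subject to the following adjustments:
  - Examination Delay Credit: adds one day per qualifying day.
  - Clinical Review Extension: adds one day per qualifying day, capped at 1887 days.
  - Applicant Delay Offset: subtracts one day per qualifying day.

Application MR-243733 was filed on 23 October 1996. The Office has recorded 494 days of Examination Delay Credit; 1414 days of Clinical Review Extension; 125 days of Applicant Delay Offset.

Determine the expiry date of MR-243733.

September 9, 2024

Base term: filing date + 23 years → 23 October 2019.
Examination Delay Credit: +494 days → 28 February 2021.
Clinical Review Extension: 1414 days (within the 1887-day cap) → +1414 days → 12 January 2025.
Applicant Delay Offset: −125 days → 9 September 2024.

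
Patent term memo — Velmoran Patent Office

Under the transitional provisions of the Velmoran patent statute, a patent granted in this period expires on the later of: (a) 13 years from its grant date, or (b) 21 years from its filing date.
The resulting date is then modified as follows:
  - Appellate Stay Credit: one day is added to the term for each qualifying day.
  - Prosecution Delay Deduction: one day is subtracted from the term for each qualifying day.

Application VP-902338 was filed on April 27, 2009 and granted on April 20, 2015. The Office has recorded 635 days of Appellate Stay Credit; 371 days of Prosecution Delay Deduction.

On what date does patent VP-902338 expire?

January 16, 2031

(a) grant + 13 years → 20 April 2028.
(b) filing + 21 years → 27 April 2030.
Later of the two: 27 April 2030.
Appellate Stay Credit: +635 days → 22 January 2032.
Prosecution Delay Deduction: −371 days → 16 January 2031.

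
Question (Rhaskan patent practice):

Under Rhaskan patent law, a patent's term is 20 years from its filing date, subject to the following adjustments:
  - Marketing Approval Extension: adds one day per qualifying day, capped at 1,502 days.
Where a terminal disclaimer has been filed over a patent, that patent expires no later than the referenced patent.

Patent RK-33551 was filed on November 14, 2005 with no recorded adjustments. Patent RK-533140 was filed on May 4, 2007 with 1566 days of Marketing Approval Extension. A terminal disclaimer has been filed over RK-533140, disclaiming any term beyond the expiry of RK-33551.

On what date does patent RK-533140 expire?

Natural term of RK-533140:
  Base: filing + 20 years → 4 May 2027.
  Marketing Approval Extension: 1566 days claimed exceeds the 1502-day cap, so +1502 days → 14 June 2031.
Expiry of referenced patent RK-33551:
  Base: filing + 20 years → 14 November 2025.
Terminal disclaimer: RK-533140 expires on the earlier of 14 June 2031 and 14 November 2025.

November 14, 2025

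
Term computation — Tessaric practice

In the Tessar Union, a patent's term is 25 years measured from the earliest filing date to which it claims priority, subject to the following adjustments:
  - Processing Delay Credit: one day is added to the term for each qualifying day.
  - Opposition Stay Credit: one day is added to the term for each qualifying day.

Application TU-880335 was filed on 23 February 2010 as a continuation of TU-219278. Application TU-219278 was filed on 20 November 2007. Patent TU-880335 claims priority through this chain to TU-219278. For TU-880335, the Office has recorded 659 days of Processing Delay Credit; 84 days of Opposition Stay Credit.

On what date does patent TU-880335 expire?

Earliest priority filing: 20 November 2007.
Base term: 20 November 2007 + 25 years → 20 November 2032.
Processing Delay Credit: +659 days → 10 September 2034.
Opposition Stay Credit: +84 days → 3 December 2034.

December 3, 2034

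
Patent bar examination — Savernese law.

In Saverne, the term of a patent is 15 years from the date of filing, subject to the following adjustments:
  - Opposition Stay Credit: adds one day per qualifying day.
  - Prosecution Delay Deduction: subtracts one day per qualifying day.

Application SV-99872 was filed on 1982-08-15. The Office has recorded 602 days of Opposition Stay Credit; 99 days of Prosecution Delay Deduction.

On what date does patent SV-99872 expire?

Base term: filing date + 15 years → 15 August 1997.
Opposition Stay Credit: +602 days → 9 April 1999.
Prosecution Delay Deduction: −99 days → 31 December 1998.

December 31, 1998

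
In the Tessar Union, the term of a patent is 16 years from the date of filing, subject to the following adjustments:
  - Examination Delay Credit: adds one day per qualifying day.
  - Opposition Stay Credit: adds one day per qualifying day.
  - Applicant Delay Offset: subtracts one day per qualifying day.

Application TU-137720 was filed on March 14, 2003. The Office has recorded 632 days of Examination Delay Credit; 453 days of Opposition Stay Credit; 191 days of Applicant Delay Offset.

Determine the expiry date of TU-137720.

Base term: filing date + 16 years → 14 March 2019.
Examination Delay Credit: +632 days → 5 December 2020.
Opposition Stay Credit: +453 days → 3 March 2022.
Applicant Delay Offset: −191 days → 24 August 2021.

August 24, 2021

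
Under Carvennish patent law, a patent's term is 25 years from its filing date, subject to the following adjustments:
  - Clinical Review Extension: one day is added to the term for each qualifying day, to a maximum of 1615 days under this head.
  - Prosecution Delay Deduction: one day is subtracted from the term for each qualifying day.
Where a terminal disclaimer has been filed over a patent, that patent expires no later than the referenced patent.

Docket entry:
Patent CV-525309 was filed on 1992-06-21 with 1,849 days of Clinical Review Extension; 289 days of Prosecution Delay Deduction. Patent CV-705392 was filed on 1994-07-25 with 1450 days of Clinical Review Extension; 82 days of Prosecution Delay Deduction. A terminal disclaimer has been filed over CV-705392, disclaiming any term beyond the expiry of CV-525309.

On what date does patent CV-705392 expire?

Natural term of CV-705392:
  Base: filing + 25 years → 25 July 2019.
  Clinical Review Extension: 1450 days (within the 1615-day cap) → +1450 days → 14 July 2023.
  Prosecution Delay Deduction: −82 days → 23 April 2023.
Expiry of referenced patent CV-525309:
  Base: filing + 25 years → 21 June 2017.
  Clinical Review Extension: 1849 days claimed exceeds the 1615-day cap, so +1615 days → 22 November 2021.
  Prosecution Delay Deduction: −289 days → 6 February 2021.
Terminal disclaimer: CV-705392 expires on the earlier of 23 April 2023 and 6 February 2021.

2021-02-06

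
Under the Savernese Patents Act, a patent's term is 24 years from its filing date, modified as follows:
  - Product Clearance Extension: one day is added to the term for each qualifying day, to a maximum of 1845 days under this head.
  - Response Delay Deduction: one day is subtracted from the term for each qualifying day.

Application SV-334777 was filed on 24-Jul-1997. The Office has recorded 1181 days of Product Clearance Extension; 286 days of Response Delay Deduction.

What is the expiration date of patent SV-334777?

January 5, 2024

Base term: filing date + 24 years → 24 July 2021.
Product Clearance Extension: 1181 days (within the 1845-day cap) → +1181 days → 17 October 2024.
Response Delay Deduction: −286 days → 5 January 2024.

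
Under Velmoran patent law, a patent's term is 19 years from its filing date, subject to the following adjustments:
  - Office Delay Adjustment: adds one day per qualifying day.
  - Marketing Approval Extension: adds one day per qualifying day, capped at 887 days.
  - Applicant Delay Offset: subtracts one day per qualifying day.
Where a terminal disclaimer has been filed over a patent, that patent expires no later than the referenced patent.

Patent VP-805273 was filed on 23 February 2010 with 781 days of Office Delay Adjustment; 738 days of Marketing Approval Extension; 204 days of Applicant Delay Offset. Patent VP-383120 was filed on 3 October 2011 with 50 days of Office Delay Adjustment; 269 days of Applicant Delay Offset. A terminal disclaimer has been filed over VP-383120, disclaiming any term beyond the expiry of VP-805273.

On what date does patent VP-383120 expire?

Natural term of VP-383120:
  Base: filing + 19 years → 3 October 2030.
  Office Delay Adjustment: +50 days → 22 November 2030.
  Applicant Delay Offset: −269 days → 26 February 2030.
Expiry of referenced patent VP-805273:
  Base: filing + 19 years → 23 February 2029.
  Office Delay Adjustment: +781 days → 15 April 2031.
  Marketing Approval Extension: 738 days (within the 887-day cap) → +738 days → 22 April 2033.
  Applicant Delay Offset: −204 days → 30 September 2032.
Terminal disclaimer: VP-383120 expires on the earlier of 26 February 2030 and 30 September 2032.

2030-02-26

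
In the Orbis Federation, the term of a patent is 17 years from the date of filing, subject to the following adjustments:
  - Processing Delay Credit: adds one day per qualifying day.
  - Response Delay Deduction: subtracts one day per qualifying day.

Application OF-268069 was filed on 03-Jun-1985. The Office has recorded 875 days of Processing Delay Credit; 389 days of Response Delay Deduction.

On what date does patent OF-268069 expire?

October 2, 2003

Base term: filing date + 17 years → 3 June 2002.
Processing Delay Credit: +875 days → 25 October 2004.
Response Delay Deduction: −389 days → 2 October 2003.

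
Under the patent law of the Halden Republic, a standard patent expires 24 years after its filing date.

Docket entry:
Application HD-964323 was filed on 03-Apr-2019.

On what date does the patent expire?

April 3, 2043

Filing date + 24 years → 3 April 2043.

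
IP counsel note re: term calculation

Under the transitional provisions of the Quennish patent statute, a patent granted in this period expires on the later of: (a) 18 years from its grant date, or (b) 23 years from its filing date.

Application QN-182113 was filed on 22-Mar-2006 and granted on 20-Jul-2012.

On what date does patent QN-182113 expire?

July 20, 2030

(a) grant + 18 years → 20 July 2030.
(b) filing + 23 years → 22 March 2029.
Later of the two: 20 July 2030.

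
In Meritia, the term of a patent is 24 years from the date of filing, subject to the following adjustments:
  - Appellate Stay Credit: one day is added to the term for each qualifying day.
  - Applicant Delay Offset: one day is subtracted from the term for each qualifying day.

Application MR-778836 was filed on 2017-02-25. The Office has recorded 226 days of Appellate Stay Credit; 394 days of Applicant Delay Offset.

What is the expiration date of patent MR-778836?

Base term: filing date + 24 years → 25 February 2041.
Appellate Stay Credit: +226 days → 9 October 2041.
Applicant Delay Offset: −394 days → 10 September 2040.

September 10, 2040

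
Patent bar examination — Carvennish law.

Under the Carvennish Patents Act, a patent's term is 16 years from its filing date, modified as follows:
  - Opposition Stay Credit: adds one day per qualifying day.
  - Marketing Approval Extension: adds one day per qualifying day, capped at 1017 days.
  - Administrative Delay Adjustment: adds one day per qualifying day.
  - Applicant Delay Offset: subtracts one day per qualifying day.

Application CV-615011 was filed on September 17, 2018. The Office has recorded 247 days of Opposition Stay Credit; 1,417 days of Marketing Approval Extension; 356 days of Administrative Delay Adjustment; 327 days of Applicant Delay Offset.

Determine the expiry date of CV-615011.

April 2, 2038

Base term: filing date + 16 years → 17 September 2034.
Opposition Stay Credit: +247 days → 22 May 2035.
Marketing Approval Extension: 1417 days claimed exceeds the 1017-day cap, so +1017 days → 4 March 2038.
Administrative Delay Adjustment: +356 days → 23 February 2039.
Applicant Delay Offset: −327 days → 2 April 2038.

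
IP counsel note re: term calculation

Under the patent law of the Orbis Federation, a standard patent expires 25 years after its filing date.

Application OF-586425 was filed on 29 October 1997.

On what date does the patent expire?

Filing date + 25 years → 29 October 2022.

2022-10-29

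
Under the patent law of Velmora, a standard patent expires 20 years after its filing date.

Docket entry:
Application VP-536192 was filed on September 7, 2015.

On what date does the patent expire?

2035-09-07

Filing date + 20 years → 7 September 2035.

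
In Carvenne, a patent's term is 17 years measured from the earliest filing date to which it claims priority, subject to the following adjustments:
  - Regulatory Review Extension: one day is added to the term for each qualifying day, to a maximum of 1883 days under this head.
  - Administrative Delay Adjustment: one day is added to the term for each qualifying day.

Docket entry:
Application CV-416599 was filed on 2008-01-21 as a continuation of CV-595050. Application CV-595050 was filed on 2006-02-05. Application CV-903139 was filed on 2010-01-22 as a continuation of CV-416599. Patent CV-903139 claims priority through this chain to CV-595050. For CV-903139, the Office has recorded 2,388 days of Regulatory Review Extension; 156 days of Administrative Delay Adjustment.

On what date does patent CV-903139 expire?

September 5, 2028

Earliest priority filing: 5 February 2006.
Base term: 5 February 2006 + 17 years → 5 February 2023.
Regulatory Review Extension: 2388 days claimed exceeds the 1883-day cap, so +1883 days → 2 April 2028.
Administrative Delay Adjustment: +156 days → 5 September 2028.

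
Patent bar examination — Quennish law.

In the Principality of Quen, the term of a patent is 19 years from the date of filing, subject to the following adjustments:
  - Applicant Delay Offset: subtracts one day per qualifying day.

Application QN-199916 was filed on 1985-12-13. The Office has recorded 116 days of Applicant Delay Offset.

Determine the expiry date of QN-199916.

2004-08-19

Base term: filing date + 19 years → 13 December 2004.
Applicant Delay Offset: −116 days → 19 August 2004.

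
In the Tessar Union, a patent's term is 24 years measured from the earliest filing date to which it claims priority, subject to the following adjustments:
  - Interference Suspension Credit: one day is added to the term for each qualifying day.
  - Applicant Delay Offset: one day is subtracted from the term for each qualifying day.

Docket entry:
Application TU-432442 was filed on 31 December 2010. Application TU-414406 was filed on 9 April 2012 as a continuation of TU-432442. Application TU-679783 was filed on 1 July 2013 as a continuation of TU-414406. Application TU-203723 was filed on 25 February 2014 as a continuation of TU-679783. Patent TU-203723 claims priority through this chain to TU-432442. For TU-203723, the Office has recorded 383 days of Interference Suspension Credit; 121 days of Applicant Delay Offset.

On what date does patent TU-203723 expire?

2035-09-19

Earliest priority filing: 31 December 2010.
Base term: 31 December 2010 + 24 years → 31 December 2034.
Interference Suspension Credit: +383 days → 18 January 2036.
Applicant Delay Offset: −121 days → 19 September 2035.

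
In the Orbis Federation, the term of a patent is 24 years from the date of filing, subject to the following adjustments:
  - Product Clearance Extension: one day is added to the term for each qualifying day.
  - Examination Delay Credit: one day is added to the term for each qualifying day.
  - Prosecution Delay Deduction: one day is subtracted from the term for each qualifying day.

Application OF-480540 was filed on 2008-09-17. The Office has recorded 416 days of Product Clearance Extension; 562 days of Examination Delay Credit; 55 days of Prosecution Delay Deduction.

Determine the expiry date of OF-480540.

Base term: filing date + 24 years → 17 September 2032.
Product Clearance Extension: +416 days → 7 November 2033.
Examination Delay Credit: +562 days → 23 May 2035.
Prosecution Delay Deduction: −55 days → 29 March 2035.

2035-03-29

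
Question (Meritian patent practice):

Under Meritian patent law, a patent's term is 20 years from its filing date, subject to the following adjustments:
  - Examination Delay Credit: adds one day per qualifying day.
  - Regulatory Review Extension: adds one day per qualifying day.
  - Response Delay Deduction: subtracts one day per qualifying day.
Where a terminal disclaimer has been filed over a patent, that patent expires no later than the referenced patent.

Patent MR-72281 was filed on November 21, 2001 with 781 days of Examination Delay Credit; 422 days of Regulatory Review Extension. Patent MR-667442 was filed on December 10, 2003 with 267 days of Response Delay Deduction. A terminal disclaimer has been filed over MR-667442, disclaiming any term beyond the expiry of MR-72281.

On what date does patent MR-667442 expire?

2023-03-18

Natural term of MR-667442:
  Base: filing + 20 years → 10 December 2023.
  Response Delay Deduction: −267 days → 18 March 2023.
Expiry of referenced patent MR-72281:
  Base: filing + 20 years → 21 November 2021.
  Examination Delay Credit: +781 days → 11 January 2024.
  Regulatory Review Extension: +422 days → 8 March 2025.
Terminal disclaimer: MR-667442 expires on the earlier of 18 March 2023 and 8 March 2025.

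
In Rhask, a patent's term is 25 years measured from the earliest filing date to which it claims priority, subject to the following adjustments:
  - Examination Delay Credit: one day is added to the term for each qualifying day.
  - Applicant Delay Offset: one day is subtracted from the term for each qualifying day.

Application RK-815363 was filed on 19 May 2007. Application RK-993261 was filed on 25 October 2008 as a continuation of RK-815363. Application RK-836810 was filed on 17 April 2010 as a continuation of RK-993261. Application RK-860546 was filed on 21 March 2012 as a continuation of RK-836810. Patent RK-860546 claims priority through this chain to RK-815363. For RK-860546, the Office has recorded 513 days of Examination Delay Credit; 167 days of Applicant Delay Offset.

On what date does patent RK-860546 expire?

Earliest priority filing: 19 May 2007.
Base term: 19 May 2007 + 25 years → 19 May 2032.
Examination Delay Credit: +513 days → 14 October 2033.
Applicant Delay Offset: −167 days → 30 April 2033.

April 30, 2033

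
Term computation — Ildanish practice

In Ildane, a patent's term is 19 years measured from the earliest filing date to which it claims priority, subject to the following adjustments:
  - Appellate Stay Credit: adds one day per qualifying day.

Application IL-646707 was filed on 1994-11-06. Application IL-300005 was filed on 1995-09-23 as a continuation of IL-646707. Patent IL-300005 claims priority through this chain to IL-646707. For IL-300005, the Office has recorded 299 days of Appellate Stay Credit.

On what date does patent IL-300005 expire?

September 1, 2014

Earliest priority filing: 6 November 1994.
Base term: 6 November 1994 + 19 years → 6 November 2013.
Appellate Stay Credit: +299 days → 1 September 2014.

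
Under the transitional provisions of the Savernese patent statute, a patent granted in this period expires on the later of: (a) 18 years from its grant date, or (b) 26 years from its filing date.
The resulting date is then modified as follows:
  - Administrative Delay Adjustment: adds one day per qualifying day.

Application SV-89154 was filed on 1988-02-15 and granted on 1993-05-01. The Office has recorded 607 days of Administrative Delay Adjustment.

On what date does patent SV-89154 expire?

(a) grant + 18 years → 1 May 2011.
(b) filing + 26 years → 15 February 2014.
Later of the two: 15 February 2014.
Administrative Delay Adjustment: +607 days → 15 October 2015.

2015-10-15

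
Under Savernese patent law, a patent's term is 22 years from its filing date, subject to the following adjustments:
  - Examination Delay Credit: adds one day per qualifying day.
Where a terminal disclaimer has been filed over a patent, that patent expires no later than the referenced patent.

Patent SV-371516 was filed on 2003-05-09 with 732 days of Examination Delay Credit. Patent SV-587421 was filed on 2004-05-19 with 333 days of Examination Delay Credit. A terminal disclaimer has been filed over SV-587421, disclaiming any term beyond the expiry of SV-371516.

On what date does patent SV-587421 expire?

April 17, 2027

Natural term of SV-587421:
  Base: filing + 22 years → 19 May 2026.
  Examination Delay Credit: +333 days → 17 April 2027.
Expiry of referenced patent SV-371516:
  Base: filing + 22 years → 9 May 2025.
  Examination Delay Credit: +732 days → 11 May 2027.
Terminal disclaimer: SV-587421 expires on the earlier of 17 April 2027 and 11 May 2027.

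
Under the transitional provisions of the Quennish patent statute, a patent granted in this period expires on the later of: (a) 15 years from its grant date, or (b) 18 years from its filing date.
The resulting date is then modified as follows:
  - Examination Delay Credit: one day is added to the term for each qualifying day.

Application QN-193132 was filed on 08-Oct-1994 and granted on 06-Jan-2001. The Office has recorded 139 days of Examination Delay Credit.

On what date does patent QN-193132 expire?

2016-05-24

(a) grant + 15 years → 6 January 2016.
(b) filing + 18 years → 8 October 2012.
Later of the two: 6 January 2016.
Examination Delay Credit: +139 days → 24 May 2016.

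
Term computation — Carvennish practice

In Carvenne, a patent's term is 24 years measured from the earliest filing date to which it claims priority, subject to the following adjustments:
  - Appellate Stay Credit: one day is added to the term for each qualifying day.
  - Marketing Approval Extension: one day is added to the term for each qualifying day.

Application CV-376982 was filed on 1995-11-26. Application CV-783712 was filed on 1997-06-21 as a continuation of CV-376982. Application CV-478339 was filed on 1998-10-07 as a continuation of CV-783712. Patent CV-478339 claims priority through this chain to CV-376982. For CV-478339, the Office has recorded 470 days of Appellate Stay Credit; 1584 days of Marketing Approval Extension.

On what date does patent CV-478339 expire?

Earliest priority filing: 26 November 1995.
Base term: 26 November 1995 + 24 years → 26 November 2019.
Appellate Stay Credit: +470 days → 10 March 2021.
Marketing Approval Extension: +1584 days → 11 July 2025.

2025-07-11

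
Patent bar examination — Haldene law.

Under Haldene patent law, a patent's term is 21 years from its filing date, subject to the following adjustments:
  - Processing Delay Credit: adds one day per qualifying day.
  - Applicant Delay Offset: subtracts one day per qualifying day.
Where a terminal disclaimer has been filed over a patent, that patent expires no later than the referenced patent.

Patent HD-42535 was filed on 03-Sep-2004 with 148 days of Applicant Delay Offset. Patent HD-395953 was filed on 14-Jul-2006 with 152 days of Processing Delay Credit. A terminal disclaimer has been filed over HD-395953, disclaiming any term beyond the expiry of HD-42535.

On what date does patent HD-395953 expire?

Natural term of HD-395953:
  Base: filing + 21 years → 14 July 2027.
  Processing Delay Credit: +152 days → 13 December 2027.
Expiry of referenced patent HD-42535:
  Base: filing + 21 years → 3 September 2025.
  Applicant Delay Offset: −148 days → 8 April 2025.
Terminal disclaimer: HD-395953 expires on the earlier of 13 December 2027 and 8 April 2025.

2025-04-08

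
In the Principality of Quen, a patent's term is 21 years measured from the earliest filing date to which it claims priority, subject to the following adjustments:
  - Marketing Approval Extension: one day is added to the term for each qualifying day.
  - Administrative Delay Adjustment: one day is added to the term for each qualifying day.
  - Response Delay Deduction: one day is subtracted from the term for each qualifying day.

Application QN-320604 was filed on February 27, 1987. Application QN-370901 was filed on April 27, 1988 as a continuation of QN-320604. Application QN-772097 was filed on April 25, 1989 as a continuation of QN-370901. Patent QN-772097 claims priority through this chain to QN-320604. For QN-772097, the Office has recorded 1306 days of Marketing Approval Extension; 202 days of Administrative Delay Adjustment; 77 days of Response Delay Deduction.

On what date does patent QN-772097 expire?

Earliest priority filing: 27 February 1987.
Base term: 27 February 1987 + 21 years → 27 February 2008.
Marketing Approval Extension: +1306 days → 25 September 2011.
Administrative Delay Adjustment: +202 days → 14 April 2012.
Response Delay Deduction: −77 days → 28 January 2012.

January 28, 2012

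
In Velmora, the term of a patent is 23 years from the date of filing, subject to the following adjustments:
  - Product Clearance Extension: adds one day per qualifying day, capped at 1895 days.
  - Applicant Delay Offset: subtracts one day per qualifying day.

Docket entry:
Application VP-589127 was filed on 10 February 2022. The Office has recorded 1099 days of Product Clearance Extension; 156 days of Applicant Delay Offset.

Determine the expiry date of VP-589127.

September 11, 2047

Base term: filing date + 23 years → 10 February 2045.
Product Clearance Extension: 1099 days (within the 1895-day cap) → +1099 days → 14 February 2048.
Applicant Delay Offset: −156 days → 11 September 2047.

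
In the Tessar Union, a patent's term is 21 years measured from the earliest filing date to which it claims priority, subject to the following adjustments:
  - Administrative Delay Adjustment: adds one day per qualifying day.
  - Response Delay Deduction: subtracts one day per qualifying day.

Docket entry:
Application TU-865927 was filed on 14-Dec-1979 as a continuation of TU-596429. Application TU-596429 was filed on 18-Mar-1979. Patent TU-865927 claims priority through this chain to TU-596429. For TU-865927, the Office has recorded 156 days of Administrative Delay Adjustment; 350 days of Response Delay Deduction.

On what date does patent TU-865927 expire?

Earliest priority filing: 18 March 1979.
Base term: 18 March 1979 + 21 years → 18 March 2000.
Administrative Delay Adjustment: +156 days → 21 August 2000.
Response Delay Deduction: −350 days → 6 September 1999.

September 6, 1999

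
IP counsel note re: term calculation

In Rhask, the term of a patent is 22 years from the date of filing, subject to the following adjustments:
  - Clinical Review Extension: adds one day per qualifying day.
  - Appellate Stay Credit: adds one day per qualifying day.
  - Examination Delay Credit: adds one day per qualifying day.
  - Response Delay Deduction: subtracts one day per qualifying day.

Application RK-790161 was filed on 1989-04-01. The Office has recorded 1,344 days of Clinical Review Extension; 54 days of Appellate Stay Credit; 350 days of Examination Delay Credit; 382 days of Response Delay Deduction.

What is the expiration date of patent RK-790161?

Base term: filing date + 22 years → 1 April 2011.
Clinical Review Extension: +1344 days → 5 December 2014.
Appellate Stay Credit: +54 days → 28 January 2015.
Examination Delay Credit: +350 days → 13 January 2016.
Response Delay Deduction: −382 days → 27 December 2014.

2014-12-27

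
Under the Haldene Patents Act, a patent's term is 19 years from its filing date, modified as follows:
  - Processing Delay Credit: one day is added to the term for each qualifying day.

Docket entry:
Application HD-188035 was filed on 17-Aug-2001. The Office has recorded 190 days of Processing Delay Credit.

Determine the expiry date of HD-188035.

February 23, 2021

Base term: filing date + 19 years → 17 August 2020.
Processing Delay Credit: +190 days → 23 February 2021.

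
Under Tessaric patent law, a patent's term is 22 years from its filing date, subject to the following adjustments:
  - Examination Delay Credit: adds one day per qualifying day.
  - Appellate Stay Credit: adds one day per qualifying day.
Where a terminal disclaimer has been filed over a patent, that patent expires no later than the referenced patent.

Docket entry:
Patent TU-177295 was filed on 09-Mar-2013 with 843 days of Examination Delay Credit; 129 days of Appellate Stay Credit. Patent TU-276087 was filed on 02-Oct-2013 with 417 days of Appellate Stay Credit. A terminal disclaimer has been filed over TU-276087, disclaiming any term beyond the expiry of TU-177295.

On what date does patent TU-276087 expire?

November 22, 2036

Natural term of TU-276087:
  Base: filing + 22 years → 2 October 2035.
  Appellate Stay Credit: +417 days → 22 November 2036.
Expiry of referenced patent TU-177295:
  Base: filing + 22 years → 9 March 2035.
  Examination Delay Credit: +843 days → 29 June 2037.
  Appellate Stay Credit: +129 days → 5 November 2037.
Terminal disclaimer: TU-276087 expires on the earlier of 22 November 2036 and 5 November 2037.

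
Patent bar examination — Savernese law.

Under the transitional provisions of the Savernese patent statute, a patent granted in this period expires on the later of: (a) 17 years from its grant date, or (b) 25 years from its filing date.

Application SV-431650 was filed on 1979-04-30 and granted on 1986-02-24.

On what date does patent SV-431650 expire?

(a) grant + 17 years → 24 February 2003.
(b) filing + 25 years → 30 April 2004.
Later of the two: 30 April 2004.

April 30, 2004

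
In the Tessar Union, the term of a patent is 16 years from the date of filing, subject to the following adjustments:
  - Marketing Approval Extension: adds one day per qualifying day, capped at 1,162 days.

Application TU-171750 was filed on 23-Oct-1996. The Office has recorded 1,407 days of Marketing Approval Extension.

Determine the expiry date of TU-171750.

December 29, 2015

Base term: filing date + 16 years → 23 October 2012.
Marketing Approval Extension: 1407 days claimed exceeds the 1162-day cap, so +1162 days → 29 December 2015.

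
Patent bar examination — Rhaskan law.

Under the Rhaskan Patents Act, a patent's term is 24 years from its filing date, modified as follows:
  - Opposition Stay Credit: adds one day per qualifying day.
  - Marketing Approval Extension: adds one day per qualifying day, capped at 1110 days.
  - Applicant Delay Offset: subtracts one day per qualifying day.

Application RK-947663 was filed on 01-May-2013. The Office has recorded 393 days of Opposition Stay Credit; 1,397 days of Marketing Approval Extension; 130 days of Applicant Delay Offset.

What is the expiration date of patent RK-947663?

Base term: filing date + 24 years → 1 May 2037.
Opposition Stay Credit: +393 days → 29 May 2038.
Marketing Approval Extension: 1397 days claimed exceeds the 1110-day cap, so +1110 days → 12 June 2041.
Applicant Delay Offset: −130 days → 2 February 2041.

2041-02-02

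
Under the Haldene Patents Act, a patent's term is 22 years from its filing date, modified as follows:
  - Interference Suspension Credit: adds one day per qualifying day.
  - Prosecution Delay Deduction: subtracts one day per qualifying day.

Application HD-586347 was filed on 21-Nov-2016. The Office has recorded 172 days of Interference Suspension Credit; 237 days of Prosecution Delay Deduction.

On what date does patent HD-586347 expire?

Base term: filing date + 22 years → 21 November 2038.
Interference Suspension Credit: +172 days → 12 May 2039.
Prosecution Delay Deduction: −237 days → 17 September 2038.

September 17, 2038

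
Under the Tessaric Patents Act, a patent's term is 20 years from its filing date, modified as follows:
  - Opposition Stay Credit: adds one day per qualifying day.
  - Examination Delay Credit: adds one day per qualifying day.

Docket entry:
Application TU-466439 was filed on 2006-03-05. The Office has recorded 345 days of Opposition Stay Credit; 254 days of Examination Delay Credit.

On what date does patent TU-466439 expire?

Base term: filing date + 20 years → 5 March 2026.
Opposition Stay Credit: +345 days → 13 February 2027.
Examination Delay Credit: +254 days → 25 October 2027.

October 25, 2027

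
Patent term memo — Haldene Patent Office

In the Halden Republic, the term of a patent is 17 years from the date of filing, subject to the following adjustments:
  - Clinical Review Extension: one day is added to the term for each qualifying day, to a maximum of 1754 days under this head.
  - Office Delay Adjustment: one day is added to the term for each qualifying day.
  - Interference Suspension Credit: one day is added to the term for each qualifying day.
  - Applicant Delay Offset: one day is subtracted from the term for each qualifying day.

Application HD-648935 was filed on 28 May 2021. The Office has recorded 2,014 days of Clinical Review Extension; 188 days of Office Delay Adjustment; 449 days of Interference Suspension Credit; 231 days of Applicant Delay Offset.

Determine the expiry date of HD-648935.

April 26, 2044

Base term: filing date + 17 years → 28 May 2038.
Clinical Review Extension: 2014 days claimed exceeds the 1754-day cap, so +1754 days → 17 March 2043.
Office Delay Adjustment: +188 days → 21 September 2043.
Interference Suspension Credit: +449 days → 13 December 2044.
Applicant Delay Offset: −231 days → 26 April 2044.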